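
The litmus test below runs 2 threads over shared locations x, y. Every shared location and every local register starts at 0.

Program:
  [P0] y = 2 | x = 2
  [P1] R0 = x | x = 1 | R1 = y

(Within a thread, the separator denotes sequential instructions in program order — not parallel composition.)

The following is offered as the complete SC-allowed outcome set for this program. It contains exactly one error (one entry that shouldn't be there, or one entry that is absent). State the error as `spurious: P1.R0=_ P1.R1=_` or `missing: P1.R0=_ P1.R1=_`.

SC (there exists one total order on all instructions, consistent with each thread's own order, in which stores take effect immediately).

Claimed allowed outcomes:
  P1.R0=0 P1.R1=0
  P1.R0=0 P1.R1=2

outcome vector order: (P1.R0,P1.R1)
under SC → (0,0); (0,2); (2,2)
SC∖claimed = {(2,2)}

missing: P1.R0=2 P1.R1=2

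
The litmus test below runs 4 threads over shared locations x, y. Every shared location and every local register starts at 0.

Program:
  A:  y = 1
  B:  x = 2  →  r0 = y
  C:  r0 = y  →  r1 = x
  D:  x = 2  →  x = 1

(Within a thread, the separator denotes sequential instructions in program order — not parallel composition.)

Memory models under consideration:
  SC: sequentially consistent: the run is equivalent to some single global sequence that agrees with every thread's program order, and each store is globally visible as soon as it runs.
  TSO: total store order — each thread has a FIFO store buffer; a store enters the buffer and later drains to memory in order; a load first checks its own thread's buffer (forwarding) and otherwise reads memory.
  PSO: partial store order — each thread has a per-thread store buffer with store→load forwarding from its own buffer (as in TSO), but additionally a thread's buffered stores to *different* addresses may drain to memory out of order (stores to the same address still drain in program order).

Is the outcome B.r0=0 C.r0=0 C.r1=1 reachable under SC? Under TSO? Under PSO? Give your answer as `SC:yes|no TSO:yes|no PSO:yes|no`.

SC:yes TSO:yes PSO:yes

outcome vector order: (B.r0,C.r0,C.r1)
under SC → <0 0 0>, <0 0 1>, <0 0 2>, <0 1 1>, <0 1 2>, <1 0 0>, <1 0 1>, <1 0 2>, <1 1 0>, <1 1 1>, <1 1 2>
under TSO → <0 0 0>, <0 0 1>, <0 0 2>, <0 1 0>, <0 1 1>, <0 1 2>, <1 0 0>, <1 0 1>, <1 0 2>, <1 1 0>, <1 1 1>, <1 1 2>
under PSO → <0 0 0>, <0 0 1>, <0 0 2>, <0 1 0>, <0 1 1>, <0 1 2>, <1 0 0>, <1 0 1>, <1 0 2>, <1 1 0>, <1 1 1>, <1 1 2>
target <0 0 1> ∈ {SC,TSO,PSO}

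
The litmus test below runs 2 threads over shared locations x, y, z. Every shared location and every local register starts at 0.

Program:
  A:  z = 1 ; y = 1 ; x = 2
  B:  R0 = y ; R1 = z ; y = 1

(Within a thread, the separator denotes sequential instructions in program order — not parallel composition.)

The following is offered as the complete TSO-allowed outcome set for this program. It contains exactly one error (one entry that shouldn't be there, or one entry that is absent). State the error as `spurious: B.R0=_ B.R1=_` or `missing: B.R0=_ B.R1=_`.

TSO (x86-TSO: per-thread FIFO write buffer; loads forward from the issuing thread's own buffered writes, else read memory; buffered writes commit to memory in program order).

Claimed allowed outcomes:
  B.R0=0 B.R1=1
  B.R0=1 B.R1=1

missing: B.R0=0 B.R1=0

outcome vector order: (B.R0,B.R1)
[TSO] allowed = {00, 01, 11}
TSO∖claimed = {00}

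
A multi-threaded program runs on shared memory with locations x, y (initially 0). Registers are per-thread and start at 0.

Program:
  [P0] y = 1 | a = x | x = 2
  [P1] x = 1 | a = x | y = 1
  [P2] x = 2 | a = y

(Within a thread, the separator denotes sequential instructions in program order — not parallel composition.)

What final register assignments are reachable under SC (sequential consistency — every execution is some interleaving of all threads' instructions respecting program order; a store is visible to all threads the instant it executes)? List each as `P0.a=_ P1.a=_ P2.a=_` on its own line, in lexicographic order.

P0.a=0 P1.a=1 P2.a=1
P0.a=0 P1.a=2 P2.a=1
P0.a=1 P1.a=1 P2.a=0
P0.a=1 P1.a=1 P2.a=1
P0.a=1 P1.a=2 P2.a=0
P0.a=1 P1.a=2 P2.a=1
P0.a=2 P1.a=1 P2.a=0
P0.a=2 P1.a=1 P2.a=1
P0.a=2 P1.a=2 P2.a=0
P0.a=2 P1.a=2 P2.a=1

outcome vector order: (P0.a,P1.a,P2.a)
|SC outcomes| = 10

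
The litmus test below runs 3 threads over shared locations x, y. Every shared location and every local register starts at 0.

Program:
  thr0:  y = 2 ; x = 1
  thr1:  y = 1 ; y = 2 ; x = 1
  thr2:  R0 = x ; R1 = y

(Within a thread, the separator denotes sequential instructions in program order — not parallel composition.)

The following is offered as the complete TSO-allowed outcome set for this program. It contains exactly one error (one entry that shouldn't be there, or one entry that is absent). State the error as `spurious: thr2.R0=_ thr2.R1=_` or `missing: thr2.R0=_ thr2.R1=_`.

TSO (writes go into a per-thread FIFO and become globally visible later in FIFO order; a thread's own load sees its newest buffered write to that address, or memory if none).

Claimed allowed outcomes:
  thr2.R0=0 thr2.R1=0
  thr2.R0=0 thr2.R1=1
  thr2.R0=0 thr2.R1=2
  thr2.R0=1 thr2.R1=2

outcome vector order: (thr2.R0,thr2.R1)
under TSO → 00, 01, 02, 11, 12
TSO∖claimed = {11}

missing: thr2.R0=1 thr2.R1=1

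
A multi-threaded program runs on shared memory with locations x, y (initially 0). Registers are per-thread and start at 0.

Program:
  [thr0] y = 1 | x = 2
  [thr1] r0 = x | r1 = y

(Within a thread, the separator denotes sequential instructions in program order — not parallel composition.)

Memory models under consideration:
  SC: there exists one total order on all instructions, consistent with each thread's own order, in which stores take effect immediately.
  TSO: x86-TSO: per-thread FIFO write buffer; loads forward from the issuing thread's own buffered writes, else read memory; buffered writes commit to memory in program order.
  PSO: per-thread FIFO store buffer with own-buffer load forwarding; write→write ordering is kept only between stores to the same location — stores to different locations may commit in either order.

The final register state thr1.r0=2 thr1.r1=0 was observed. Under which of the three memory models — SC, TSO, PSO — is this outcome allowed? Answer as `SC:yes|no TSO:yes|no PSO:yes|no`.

outcome vector order: (thr1.r0,thr1.r1)
SC (3): (0,0); (0,1); (2,1)
TSO (3): (0,0); (0,1); (2,1)
PSO (4): (0,0); (0,1); (2,0); (2,1)
target (2,0) ∈ {PSO}

SC:no TSO:no PSO:yes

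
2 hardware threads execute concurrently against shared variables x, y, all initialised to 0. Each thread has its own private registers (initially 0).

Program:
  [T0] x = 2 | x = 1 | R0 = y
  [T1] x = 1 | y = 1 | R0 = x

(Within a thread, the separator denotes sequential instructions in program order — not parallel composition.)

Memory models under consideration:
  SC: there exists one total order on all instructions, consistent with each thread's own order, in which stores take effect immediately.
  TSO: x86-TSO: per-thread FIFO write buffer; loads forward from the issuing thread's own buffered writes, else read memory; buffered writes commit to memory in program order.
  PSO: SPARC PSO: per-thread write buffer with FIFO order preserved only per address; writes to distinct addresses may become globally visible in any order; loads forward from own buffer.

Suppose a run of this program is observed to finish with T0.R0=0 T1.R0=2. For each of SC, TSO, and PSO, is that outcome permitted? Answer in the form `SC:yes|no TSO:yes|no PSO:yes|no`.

SC:no TSO:yes PSO:yes

outcome vector order: (T0.R0,T1.R0)
SC (3): 0/1 1/1 1/2
TSO (4): 0/1 0/2 1/1 1/2
PSO (4): 0/1 0/2 1/1 1/2
target 0/2 ∈ {TSO,PSO}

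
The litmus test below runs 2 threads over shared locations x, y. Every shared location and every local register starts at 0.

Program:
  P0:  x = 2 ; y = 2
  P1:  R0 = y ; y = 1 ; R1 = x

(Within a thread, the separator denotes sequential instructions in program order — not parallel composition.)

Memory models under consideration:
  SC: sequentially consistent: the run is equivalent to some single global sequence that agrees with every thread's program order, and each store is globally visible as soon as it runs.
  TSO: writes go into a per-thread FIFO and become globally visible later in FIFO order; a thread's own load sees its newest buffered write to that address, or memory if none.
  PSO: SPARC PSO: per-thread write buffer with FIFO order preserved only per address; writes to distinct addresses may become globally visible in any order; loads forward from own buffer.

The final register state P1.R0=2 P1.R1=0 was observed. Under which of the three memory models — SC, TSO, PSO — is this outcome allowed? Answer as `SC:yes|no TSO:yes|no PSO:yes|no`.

outcome vector order: (P1.R0,P1.R1)
SC: 3 outcomes — {00; 02; 22}
TSO: 3 outcomes — {00; 02; 22}
PSO: 4 outcomes — {00; 02; 20; 22}
target 20 ∈ {PSO}

SC:no TSO:no PSO:yes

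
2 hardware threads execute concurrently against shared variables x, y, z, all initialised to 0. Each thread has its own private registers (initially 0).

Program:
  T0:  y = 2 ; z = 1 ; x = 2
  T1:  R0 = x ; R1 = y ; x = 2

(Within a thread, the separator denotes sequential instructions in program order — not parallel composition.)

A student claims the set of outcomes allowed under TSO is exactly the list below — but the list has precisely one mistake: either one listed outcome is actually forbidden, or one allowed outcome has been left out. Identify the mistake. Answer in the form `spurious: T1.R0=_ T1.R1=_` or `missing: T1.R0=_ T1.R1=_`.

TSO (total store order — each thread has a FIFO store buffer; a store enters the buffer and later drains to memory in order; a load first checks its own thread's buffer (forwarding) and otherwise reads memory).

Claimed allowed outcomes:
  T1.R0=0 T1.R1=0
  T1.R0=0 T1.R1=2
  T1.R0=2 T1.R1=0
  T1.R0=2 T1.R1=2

outcome vector order: (T1.R0,T1.R1)
TSO: 3 outcomes — {00; 02; 22}
claimed∖TSO = {20}

spurious: T1.R0=2 T1.R1=0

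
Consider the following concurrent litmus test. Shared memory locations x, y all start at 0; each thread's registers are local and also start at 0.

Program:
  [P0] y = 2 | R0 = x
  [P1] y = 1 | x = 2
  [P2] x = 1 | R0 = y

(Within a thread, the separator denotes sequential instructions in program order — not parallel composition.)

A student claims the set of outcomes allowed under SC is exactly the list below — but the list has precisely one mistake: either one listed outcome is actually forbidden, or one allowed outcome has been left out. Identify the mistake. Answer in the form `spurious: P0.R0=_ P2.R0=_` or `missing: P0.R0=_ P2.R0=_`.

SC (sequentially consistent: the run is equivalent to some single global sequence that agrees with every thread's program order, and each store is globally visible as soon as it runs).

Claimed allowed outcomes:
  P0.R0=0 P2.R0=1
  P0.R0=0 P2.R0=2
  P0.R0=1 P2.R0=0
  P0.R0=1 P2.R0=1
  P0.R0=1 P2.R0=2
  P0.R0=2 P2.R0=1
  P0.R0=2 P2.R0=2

outcome vector order: (P0.R0,P2.R0)
SC (8): 0/1, 0/2, 1/0, 1/1, 1/2, 2/0, 2/1, 2/2
SC∖claimed = {2/0}

missing: P0.R0=2 P2.R0=0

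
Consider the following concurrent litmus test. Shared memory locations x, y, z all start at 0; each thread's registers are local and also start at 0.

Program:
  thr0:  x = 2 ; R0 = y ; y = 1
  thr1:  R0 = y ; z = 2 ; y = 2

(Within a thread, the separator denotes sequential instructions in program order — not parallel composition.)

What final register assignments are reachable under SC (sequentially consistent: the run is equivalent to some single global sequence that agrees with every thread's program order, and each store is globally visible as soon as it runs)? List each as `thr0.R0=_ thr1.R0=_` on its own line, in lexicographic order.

outcome vector order: (thr0.R0,thr1.R0)
|SC outcomes| = 3

thr0.R0=0 thr1.R0=0
thr0.R0=0 thr1.R0=1
thr0.R0=2 thr1.R0=0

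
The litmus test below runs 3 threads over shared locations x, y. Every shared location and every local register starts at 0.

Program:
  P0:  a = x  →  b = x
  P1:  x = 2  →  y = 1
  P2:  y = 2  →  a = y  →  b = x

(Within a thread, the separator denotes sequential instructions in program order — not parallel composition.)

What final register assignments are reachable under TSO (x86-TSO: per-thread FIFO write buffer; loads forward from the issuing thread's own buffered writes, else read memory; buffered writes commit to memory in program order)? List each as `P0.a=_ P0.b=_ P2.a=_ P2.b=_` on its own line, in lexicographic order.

P0.a=0 P0.b=0 P2.a=1 P2.b=2
P0.a=0 P0.b=0 P2.a=2 P2.b=0
P0.a=0 P0.b=0 P2.a=2 P2.b=2
P0.a=0 P0.b=2 P2.a=1 P2.b=2
P0.a=0 P0.b=2 P2.a=2 P2.b=0
P0.a=0 P0.b=2 P2.a=2 P2.b=2
P0.a=2 P0.b=2 P2.a=1 P2.b=2
P0.a=2 P0.b=2 P2.a=2 P2.b=0
P0.a=2 P0.b=2 P2.a=2 P2.b=2

outcome vector order: (P0.a,P0.b,P2.a,P2.b)
|TSO outcomes| = 9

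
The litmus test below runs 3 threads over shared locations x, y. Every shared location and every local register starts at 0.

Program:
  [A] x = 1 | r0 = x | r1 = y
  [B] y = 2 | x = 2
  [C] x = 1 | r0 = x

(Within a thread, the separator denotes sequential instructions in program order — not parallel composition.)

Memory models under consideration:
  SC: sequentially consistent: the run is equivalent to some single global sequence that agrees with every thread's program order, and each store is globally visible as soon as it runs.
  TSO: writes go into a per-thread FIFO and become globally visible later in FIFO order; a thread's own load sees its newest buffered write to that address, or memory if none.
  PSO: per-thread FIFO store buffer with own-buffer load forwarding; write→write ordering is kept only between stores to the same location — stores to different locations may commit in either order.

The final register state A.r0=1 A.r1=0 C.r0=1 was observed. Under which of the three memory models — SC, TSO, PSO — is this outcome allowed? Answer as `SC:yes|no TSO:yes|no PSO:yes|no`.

SC:yes TSO:yes PSO:yes

outcome vector order: (A.r0,A.r1,C.r0)
[SC] allowed = {101, 102, 121, 122, 221, 222}
[TSO] allowed = {101, 102, 121, 122, 221, 222}
[PSO] allowed = {101, 102, 121, 122, 201, 202, 221, 222}
target 101 ∈ {SC,TSO,PSO}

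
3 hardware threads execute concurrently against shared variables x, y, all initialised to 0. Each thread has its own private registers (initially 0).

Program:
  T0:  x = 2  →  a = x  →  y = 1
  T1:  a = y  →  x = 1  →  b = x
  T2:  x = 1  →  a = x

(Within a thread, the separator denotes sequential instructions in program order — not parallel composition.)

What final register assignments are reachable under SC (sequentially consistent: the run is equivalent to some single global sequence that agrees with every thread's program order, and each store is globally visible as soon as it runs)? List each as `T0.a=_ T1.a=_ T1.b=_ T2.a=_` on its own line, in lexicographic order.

T0.a=1 T1.a=0 T1.b=1 T2.a=1
T0.a=1 T1.a=0 T1.b=1 T2.a=2
T0.a=1 T1.a=0 T1.b=2 T2.a=1
T0.a=1 T1.a=1 T1.b=1 T2.a=1
T0.a=2 T1.a=0 T1.b=1 T2.a=1
T0.a=2 T1.a=0 T1.b=1 T2.a=2
T0.a=2 T1.a=0 T1.b=2 T2.a=1
T0.a=2 T1.a=0 T1.b=2 T2.a=2
T0.a=2 T1.a=1 T1.b=1 T2.a=1
T0.a=2 T1.a=1 T1.b=1 T2.a=2

outcome vector order: (T0.a,T1.a,T1.b,T2.a)
|SC outcomes| = 10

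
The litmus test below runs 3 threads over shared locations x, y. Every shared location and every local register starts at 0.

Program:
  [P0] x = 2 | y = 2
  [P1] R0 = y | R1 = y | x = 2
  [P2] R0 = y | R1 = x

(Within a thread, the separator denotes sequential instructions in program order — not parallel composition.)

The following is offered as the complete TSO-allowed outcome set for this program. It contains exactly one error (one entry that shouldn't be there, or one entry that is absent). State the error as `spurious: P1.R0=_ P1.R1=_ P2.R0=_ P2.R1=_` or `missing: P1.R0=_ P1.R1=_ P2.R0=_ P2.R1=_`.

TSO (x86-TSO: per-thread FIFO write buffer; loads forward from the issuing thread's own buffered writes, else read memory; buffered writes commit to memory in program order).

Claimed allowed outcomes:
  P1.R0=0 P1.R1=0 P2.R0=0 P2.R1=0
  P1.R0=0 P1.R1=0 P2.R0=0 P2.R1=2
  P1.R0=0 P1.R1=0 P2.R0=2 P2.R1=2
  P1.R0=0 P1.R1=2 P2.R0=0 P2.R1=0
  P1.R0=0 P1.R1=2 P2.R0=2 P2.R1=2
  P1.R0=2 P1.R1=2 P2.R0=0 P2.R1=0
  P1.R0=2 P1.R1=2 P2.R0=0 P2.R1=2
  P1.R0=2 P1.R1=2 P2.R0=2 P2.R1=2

outcome vector order: (P1.R0,P1.R1,P2.R0,P2.R1)
[TSO] allowed = {<0 0 0 0> <0 0 0 2> <0 0 2 2> <0 2 0 0> <0 2 0 2> <0 2 2 2> <2 2 0 0> <2 2 0 2> <2 2 2 2>}
TSO∖claimed = {<0 2 0 2>}

missing: P1.R0=0 P1.R1=2 P2.R0=0 P2.R1=2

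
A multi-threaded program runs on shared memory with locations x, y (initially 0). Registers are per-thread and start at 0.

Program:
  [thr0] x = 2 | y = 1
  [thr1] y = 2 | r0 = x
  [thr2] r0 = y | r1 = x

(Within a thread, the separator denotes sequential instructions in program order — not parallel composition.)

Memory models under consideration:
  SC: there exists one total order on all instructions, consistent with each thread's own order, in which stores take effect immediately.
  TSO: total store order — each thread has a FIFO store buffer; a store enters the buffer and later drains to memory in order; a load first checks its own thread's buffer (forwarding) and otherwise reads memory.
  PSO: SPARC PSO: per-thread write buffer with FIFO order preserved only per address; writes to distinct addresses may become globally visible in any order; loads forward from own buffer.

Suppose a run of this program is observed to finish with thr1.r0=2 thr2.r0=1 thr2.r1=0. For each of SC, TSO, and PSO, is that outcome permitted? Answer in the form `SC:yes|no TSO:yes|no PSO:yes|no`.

outcome vector order: (thr1.r0,thr2.r0,thr2.r1)
SC (10): (0,0,0), (0,0,2), (0,1,2), (0,2,0), (0,2,2), (2,0,0), (2,0,2), (2,1,2), (2,2,0), (2,2,2)
TSO (10): (0,0,0), (0,0,2), (0,1,2), (0,2,0), (0,2,2), (2,0,0), (2,0,2), (2,1,2), (2,2,0), (2,2,2)
PSO (12): (0,0,0), (0,0,2), (0,1,0), (0,1,2), (0,2,0), (0,2,2), (2,0,0), (2,0,2), (2,1,0), (2,1,2), (2,2,0), (2,2,2)
target (2,1,0) ∈ {PSO}

SC:no TSO:no PSO:yes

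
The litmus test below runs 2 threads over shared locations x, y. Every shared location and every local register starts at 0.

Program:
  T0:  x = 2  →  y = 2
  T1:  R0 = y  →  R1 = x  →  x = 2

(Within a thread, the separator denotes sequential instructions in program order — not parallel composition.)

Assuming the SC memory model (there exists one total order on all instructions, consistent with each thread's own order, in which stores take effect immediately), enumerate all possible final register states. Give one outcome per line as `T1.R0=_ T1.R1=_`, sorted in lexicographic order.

T1.R0=0 T1.R1=0
T1.R0=0 T1.R1=2
T1.R0=2 T1.R1=2

outcome vector order: (T1.R0,T1.R1)
|SC outcomes| = 3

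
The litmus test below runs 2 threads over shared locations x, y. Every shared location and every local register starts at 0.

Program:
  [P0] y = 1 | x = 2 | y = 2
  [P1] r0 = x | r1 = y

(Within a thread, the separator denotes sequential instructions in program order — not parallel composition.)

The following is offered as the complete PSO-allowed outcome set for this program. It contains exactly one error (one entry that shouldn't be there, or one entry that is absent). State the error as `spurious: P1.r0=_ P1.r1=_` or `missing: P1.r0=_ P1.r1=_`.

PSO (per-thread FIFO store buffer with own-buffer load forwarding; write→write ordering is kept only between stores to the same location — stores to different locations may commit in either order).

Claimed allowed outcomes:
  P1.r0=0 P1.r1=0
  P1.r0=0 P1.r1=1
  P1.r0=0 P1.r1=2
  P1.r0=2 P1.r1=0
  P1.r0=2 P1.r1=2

missing: P1.r0=2 P1.r1=1

outcome vector order: (P1.r0,P1.r1)
PSO (6): <0 0> <0 1> <0 2> <2 0> <2 1> <2 2>
PSO∖claimed = {<2 1>}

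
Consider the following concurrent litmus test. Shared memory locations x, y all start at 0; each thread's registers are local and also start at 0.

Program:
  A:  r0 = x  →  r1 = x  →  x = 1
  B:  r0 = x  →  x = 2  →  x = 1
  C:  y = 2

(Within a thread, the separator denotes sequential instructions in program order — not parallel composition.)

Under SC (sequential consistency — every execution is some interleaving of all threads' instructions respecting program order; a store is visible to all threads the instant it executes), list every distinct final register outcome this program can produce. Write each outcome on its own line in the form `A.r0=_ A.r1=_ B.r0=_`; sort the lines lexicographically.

outcome vector order: (A.r0,A.r1,B.r0)
|SC outcomes| = 7

A.r0=0 A.r1=0 B.r0=0
A.r0=0 A.r1=0 B.r0=1
A.r0=0 A.r1=1 B.r0=0
A.r0=0 A.r1=2 B.r0=0
A.r0=1 A.r1=1 B.r0=0
A.r0=2 A.r1=1 B.r0=0
A.r0=2 A.r1=2 B.r0=0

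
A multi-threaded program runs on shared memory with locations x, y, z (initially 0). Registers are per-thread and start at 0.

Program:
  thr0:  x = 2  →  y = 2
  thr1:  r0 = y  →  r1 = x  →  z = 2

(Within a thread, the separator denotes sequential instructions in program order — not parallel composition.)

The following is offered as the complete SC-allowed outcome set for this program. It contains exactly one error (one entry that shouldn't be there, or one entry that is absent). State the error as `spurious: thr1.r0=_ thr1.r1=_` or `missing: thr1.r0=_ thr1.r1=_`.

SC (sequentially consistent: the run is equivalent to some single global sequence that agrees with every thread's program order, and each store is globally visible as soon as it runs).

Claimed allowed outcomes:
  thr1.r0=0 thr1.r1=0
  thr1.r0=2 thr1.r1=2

outcome vector order: (thr1.r0,thr1.r1)
[SC] allowed = {<0 0> <0 2> <2 2>}
SC∖claimed = {<0 2>}

missing: thr1.r0=0 thr1.r1=2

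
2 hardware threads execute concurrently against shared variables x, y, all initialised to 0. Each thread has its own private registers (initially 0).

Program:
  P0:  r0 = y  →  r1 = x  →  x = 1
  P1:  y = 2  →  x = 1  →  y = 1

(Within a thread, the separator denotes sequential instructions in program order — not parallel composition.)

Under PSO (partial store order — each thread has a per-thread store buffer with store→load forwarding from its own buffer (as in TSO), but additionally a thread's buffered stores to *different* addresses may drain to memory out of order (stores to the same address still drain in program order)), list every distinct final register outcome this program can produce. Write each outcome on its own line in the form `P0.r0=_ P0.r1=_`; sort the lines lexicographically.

P0.r0=0 P0.r1=0
P0.r0=0 P0.r1=1
P0.r0=1 P0.r1=0
P0.r0=1 P0.r1=1
P0.r0=2 P0.r1=0
P0.r0=2 P0.r1=1

outcome vector order: (P0.r0,P0.r1)
|PSO outcomes| = 6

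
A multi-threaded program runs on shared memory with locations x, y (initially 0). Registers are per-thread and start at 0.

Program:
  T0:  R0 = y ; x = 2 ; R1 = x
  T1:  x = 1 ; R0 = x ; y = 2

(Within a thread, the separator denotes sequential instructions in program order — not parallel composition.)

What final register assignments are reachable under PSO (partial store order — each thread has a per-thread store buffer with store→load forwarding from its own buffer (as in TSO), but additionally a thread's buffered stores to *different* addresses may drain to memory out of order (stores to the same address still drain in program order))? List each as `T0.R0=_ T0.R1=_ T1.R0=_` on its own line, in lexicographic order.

outcome vector order: (T0.R0,T0.R1,T1.R0)
|PSO outcomes| = 5

T0.R0=0 T0.R1=1 T1.R0=1
T0.R0=0 T0.R1=2 T1.R0=1
T0.R0=0 T0.R1=2 T1.R0=2
T0.R0=2 T0.R1=1 T1.R0=1
T0.R0=2 T0.R1=2 T1.R0=1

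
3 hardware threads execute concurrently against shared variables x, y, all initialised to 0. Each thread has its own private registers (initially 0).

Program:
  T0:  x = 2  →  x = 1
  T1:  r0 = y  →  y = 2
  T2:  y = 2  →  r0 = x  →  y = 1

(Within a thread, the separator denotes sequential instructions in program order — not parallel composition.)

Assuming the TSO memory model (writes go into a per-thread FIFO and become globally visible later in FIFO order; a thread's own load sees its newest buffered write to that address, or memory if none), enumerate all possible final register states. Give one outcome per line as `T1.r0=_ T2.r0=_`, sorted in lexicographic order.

T1.r0=0 T2.r0=0
T1.r0=0 T2.r0=1
T1.r0=0 T2.r0=2
T1.r0=1 T2.r0=0
T1.r0=1 T2.r0=1
T1.r0=1 T2.r0=2
T1.r0=2 T2.r0=0
T1.r0=2 T2.r0=1
T1.r0=2 T2.r0=2

outcome vector order: (T1.r0,T2.r0)
|TSO outcomes| = 9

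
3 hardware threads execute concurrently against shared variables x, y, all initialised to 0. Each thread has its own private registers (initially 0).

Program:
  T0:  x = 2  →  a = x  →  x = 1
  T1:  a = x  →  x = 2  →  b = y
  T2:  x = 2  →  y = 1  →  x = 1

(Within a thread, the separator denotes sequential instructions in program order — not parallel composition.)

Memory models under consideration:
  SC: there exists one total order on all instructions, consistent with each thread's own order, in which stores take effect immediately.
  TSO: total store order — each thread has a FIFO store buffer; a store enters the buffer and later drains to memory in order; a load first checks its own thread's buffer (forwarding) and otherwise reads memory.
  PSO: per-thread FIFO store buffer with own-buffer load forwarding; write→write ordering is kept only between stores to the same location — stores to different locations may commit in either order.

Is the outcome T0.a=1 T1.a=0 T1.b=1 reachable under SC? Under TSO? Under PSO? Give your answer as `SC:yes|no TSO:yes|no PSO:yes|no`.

outcome vector order: (T0.a,T1.a,T1.b)
SC (11): 100, 101, 111, 120, 121, 200, 201, 210, 211, 220, 221
TSO (11): 100, 101, 111, 120, 121, 200, 201, 210, 211, 220, 221
PSO (12): 100, 101, 110, 111, 120, 121, 200, 201, 210, 211, 220, 221
target 101 ∈ {SC,TSO,PSO}

SC:yes TSO:yes PSO:yes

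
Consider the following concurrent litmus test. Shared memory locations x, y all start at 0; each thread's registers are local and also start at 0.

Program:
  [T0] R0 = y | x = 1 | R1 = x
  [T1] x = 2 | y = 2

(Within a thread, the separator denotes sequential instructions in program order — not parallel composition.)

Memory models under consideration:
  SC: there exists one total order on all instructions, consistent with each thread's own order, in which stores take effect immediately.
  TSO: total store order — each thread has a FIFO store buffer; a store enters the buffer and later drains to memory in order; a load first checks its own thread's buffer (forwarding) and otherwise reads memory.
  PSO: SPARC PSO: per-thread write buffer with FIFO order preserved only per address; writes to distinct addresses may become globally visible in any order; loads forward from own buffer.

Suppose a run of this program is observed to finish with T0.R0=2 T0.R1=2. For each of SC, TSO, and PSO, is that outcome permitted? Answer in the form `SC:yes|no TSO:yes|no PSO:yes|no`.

outcome vector order: (T0.R0,T0.R1)
under SC → 01; 02; 21
under TSO → 01; 02; 21
under PSO → 01; 02; 21; 22
target 22 ∈ {PSO}

SC:no TSO:no PSO:yes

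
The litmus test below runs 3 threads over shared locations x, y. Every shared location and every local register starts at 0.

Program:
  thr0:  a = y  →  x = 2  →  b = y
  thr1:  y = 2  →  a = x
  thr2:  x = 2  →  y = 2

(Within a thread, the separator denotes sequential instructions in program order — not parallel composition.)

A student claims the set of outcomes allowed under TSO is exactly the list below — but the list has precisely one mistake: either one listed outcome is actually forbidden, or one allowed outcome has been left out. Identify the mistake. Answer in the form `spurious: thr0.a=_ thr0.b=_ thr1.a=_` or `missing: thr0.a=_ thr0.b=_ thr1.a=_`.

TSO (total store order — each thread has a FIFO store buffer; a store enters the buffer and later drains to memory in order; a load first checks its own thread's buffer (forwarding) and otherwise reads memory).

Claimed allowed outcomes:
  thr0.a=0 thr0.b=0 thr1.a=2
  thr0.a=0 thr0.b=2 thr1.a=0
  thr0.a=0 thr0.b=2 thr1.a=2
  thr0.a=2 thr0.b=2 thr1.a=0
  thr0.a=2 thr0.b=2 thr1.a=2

missing: thr0.a=0 thr0.b=0 thr1.a=0

outcome vector order: (thr0.a,thr0.b,thr1.a)
under TSO → <0 0 0>, <0 0 2>, <0 2 0>, <0 2 2>, <2 2 0>, <2 2 2>
TSO∖claimed = {<0 0 0>}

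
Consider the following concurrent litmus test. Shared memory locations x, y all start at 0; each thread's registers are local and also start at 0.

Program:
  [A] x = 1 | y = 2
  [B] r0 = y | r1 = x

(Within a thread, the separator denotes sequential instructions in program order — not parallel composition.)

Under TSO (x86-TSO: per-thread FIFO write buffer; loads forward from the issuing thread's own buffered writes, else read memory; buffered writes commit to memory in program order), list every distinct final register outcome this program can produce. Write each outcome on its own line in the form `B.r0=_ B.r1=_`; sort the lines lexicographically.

outcome vector order: (B.r0,B.r1)
|TSO outcomes| = 3

B.r0=0 B.r1=0
B.r0=0 B.r1=1
B.r0=2 B.r1=1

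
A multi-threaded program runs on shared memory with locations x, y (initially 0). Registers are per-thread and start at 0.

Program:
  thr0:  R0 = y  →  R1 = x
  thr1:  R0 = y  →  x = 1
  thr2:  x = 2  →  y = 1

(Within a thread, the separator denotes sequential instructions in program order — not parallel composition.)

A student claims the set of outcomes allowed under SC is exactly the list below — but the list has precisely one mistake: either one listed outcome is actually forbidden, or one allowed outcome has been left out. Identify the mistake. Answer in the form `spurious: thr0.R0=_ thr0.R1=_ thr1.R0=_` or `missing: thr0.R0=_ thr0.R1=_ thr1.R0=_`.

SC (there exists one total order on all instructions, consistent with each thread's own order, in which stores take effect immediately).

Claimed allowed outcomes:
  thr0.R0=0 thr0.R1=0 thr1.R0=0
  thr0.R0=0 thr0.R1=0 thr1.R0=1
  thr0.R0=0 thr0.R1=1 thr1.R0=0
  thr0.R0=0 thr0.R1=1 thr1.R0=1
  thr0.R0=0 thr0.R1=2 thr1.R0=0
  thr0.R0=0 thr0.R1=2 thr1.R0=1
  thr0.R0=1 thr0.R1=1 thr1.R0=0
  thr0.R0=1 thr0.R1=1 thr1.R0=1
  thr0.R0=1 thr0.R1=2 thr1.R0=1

missing: thr0.R0=1 thr0.R1=2 thr1.R0=0

outcome vector order: (thr0.R0,thr0.R1,thr1.R0)
[SC] allowed = {<0 0 0>, <0 0 1>, <0 1 0>, <0 1 1>, <0 2 0>, <0 2 1>, <1 1 0>, <1 1 1>, <1 2 0>, <1 2 1>}
SC∖claimed = {<1 2 0>}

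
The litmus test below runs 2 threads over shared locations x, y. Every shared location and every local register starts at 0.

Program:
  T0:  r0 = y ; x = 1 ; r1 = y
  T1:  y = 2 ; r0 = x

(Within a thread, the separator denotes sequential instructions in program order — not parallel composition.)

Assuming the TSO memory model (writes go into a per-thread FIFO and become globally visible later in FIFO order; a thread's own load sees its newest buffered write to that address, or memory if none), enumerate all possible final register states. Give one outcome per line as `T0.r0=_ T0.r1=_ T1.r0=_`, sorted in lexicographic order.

outcome vector order: (T0.r0,T0.r1,T1.r0)
|TSO outcomes| = 6

T0.r0=0 T0.r1=0 T1.r0=0
T0.r0=0 T0.r1=0 T1.r0=1
T0.r0=0 T0.r1=2 T1.r0=0
T0.r0=0 T0.r1=2 T1.r0=1
T0.r0=2 T0.r1=2 T1.r0=0
T0.r0=2 T0.r1=2 T1.r0=1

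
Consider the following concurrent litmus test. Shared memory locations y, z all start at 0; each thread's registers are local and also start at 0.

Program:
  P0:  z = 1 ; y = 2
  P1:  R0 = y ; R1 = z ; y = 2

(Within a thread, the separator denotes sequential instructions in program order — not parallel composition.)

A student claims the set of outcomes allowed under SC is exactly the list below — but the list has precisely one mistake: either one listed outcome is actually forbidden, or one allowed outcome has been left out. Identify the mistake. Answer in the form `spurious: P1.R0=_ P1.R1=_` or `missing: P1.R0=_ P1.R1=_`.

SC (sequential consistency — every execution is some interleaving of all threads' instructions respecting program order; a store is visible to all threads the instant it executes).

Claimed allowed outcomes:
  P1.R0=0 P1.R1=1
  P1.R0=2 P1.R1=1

outcome vector order: (P1.R0,P1.R1)
SC (3): 00, 01, 21
SC∖claimed = {00}

missing: P1.R0=0 P1.R1=0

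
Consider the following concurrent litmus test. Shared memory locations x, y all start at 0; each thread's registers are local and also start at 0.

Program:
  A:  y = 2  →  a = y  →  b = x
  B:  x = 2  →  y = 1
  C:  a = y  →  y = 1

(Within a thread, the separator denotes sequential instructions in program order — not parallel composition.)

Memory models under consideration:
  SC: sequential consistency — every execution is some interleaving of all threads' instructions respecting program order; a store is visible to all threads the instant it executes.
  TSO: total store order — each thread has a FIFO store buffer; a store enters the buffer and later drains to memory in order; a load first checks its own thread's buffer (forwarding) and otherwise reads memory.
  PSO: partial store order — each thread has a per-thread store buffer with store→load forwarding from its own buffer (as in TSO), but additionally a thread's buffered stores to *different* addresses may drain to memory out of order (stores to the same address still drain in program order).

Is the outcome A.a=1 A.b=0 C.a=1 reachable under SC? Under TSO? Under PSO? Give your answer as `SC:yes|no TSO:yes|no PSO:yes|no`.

outcome vector order: (A.a,A.b,C.a)
SC: 11 outcomes — {<1 0 0> <1 0 2> <1 2 0> <1 2 1> <1 2 2> <2 0 0> <2 0 1> <2 0 2> <2 2 0> <2 2 1> <2 2 2>}
TSO: 11 outcomes — {<1 0 0> <1 0 2> <1 2 0> <1 2 1> <1 2 2> <2 0 0> <2 0 1> <2 0 2> <2 2 0> <2 2 1> <2 2 2>}
PSO: 12 outcomes — {<1 0 0> <1 0 1> <1 0 2> <1 2 0> <1 2 1> <1 2 2> <2 0 0> <2 0 1> <2 0 2> <2 2 0> <2 2 1> <2 2 2>}
target <1 0 1> ∈ {PSO}

SC:no TSO:no PSO:yes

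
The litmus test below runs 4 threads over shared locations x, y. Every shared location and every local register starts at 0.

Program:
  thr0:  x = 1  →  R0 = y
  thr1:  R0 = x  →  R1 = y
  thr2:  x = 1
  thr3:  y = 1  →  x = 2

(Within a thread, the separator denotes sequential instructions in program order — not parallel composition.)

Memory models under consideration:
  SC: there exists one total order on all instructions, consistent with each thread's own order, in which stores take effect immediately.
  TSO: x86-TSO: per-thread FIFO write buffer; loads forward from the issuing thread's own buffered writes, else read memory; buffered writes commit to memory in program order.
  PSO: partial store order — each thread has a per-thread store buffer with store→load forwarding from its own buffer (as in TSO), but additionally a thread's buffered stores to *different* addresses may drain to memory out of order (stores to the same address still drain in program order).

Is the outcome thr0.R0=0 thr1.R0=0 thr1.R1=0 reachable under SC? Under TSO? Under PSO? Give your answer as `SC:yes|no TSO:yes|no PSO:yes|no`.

outcome vector order: (thr0.R0,thr1.R0,thr1.R1)
under SC → (0,0,0); (0,0,1); (0,1,0); (0,1,1); (0,2,1); (1,0,0); (1,0,1); (1,1,0); (1,1,1); (1,2,1)
under TSO → (0,0,0); (0,0,1); (0,1,0); (0,1,1); (0,2,1); (1,0,0); (1,0,1); (1,1,0); (1,1,1); (1,2,1)
under PSO → (0,0,0); (0,0,1); (0,1,0); (0,1,1); (0,2,0); (0,2,1); (1,0,0); (1,0,1); (1,1,0); (1,1,1); (1,2,0); (1,2,1)
target (0,0,0) ∈ {SC,TSO,PSO}

SC:yes TSO:yes PSO:yes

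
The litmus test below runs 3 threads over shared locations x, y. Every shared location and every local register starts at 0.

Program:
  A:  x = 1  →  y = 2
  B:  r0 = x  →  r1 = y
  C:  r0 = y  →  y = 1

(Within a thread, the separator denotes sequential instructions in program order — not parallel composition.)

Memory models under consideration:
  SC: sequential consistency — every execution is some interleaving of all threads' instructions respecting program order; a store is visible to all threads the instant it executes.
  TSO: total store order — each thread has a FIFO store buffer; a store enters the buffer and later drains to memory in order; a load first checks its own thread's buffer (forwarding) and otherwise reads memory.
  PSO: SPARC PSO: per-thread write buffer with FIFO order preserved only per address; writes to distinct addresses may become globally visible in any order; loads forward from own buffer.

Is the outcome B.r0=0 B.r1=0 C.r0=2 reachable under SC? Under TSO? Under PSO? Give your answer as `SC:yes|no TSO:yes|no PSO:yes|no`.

outcome vector order: (B.r0,B.r1,C.r0)
SC (12): 000, 002, 010, 012, 020, 022, 100, 102, 110, 112, 120, 122
TSO (12): 000, 002, 010, 012, 020, 022, 100, 102, 110, 112, 120, 122
PSO (12): 000, 002, 010, 012, 020, 022, 100, 102, 110, 112, 120, 122
target 002 ∈ {SC,TSO,PSO}

SC:yes TSO:yes PSO:yes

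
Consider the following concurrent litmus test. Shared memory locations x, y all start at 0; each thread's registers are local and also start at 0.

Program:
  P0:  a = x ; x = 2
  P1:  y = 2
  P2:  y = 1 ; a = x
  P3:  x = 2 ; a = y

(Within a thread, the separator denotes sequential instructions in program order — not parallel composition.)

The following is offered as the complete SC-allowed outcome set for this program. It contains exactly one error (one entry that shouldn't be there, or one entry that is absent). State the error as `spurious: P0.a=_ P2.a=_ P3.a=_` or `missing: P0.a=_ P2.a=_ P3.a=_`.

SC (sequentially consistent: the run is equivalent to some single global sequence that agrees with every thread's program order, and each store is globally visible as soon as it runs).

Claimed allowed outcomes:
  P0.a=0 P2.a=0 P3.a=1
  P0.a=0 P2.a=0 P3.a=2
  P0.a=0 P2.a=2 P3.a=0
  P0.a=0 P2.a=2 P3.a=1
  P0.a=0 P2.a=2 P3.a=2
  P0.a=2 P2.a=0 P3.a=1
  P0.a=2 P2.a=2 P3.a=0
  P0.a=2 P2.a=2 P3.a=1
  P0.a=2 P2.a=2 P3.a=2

outcome vector order: (P0.a,P2.a,P3.a)
SC (10): 001; 002; 020; 021; 022; 201; 202; 220; 221; 222
SC∖claimed = {202}

missing: P0.a=2 P2.a=0 P3.a=2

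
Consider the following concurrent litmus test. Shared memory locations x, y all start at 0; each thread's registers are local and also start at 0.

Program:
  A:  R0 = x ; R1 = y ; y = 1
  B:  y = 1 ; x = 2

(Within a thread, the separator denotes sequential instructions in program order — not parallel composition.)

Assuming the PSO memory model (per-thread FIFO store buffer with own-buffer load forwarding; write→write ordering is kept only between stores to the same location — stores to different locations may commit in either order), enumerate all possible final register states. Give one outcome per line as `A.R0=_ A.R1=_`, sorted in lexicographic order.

outcome vector order: (A.R0,A.R1)
|PSO outcomes| = 4

A.R0=0 A.R1=0
A.R0=0 A.R1=1
A.R0=2 A.R1=0
A.R0=2 A.R1=1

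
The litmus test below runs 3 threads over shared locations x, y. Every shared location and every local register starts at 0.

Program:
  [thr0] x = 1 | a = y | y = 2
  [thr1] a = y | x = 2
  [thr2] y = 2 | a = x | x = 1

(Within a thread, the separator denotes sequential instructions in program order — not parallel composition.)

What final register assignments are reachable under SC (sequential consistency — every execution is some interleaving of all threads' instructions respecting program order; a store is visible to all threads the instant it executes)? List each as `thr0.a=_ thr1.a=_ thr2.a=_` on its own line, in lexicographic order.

thr0.a=0 thr1.a=0 thr2.a=1
thr0.a=0 thr1.a=0 thr2.a=2
thr0.a=0 thr1.a=2 thr2.a=1
thr0.a=0 thr1.a=2 thr2.a=2
thr0.a=2 thr1.a=0 thr2.a=0
thr0.a=2 thr1.a=0 thr2.a=1
thr0.a=2 thr1.a=0 thr2.a=2
thr0.a=2 thr1.a=2 thr2.a=0
thr0.a=2 thr1.a=2 thr2.a=1
thr0.a=2 thr1.a=2 thr2.a=2

outcome vector order: (thr0.a,thr1.a,thr2.a)
|SC outcomes| = 10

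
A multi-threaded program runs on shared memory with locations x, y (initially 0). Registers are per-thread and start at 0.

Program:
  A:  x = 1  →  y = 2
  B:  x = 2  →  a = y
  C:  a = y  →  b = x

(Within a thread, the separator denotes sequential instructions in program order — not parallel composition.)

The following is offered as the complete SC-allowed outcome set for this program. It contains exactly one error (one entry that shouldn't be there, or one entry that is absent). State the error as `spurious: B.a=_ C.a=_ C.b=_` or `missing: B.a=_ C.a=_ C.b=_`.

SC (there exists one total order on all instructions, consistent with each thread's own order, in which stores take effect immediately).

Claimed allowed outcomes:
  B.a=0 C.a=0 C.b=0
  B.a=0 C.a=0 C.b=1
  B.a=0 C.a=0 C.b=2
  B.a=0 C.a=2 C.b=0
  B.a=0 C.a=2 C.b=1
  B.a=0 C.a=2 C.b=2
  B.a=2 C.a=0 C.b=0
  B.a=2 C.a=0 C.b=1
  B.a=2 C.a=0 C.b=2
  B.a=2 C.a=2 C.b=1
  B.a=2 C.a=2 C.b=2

spurious: B.a=0 C.a=2 C.b=0

outcome vector order: (B.a,C.a,C.b)
under SC → 000; 001; 002; 021; 022; 200; 201; 202; 221; 222
claimed∖SC = {020}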